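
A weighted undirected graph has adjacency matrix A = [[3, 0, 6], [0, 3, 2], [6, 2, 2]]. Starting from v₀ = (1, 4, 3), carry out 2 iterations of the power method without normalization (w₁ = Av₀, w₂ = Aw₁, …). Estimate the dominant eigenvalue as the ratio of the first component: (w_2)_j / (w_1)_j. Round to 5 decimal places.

8.71429

w1 = Av₀ = (21, 18, 20)
w2 = Aw1 = (183, 94, 202)
Ratio at component: 183 / 21 = 8.71429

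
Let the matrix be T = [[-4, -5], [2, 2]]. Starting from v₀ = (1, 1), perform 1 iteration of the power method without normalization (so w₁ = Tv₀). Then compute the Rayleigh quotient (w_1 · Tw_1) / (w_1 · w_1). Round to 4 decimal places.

λ ≈ -1.8969

w1 = Tv₀ = (-9, 4)
Tw1 = (16, -10)
w1·Tw1 = (-9)·16 + 4·(-10) = -184; w1·w1 = (-9)·(-9) + 4·4 = 97
λ ≈ -184/97 = -1.8969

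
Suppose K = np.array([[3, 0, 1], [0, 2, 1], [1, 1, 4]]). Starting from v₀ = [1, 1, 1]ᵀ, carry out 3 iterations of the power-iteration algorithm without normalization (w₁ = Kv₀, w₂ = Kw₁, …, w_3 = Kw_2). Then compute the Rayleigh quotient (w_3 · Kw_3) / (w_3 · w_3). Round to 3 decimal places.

w1 = Kv₀ = (3·1 + 0·1 + 1·1; 0·1 + 2·1 + 1·1; 1·1 + 1·1 + 4·1) = (4, 3, 6)
w2 = Kw1 = (3·4 + 0·3 + 1·6; 0·4 + 2·3 + 1·6; 1·4 + 1·3 + 4·6) = (18, 12, 31)
w3 = Kw2 = (85, 55, 154)
Kw3 = (409, 264, 756)
w3·Kw3 = 85·409 + 55·264 + 154·756 = 165709; w3·w3 = 85·85 + 55·55 + 154·154 = 33966
λ ≈ 165709/33966 = 4.879

4.879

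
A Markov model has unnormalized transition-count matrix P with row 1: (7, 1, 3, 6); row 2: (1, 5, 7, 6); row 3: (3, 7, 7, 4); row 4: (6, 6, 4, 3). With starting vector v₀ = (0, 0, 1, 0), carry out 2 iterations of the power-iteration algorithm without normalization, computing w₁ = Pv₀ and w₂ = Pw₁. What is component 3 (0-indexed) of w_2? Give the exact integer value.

w1 = Pv₀ = (3, 7, 7, 4)
w2 = Pw1 = (73, 111, 123, 100)
The requested component of w2 is 100.

100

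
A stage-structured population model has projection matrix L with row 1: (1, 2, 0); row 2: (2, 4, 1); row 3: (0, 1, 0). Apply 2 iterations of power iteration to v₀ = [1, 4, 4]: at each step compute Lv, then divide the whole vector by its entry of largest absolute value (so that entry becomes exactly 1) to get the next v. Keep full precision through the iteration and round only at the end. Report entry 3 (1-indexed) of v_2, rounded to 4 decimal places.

Lv0 = (9.00000, 22.00000, 4.00000); divide by 22.00000 → v1 = (0.40909, 1.00000, 0.18182)
Lv1 = (2.40909, 5.00000, 1.00000); divide by 5.00000 → v2 = (0.48182, 1.00000, 0.20000)
Requested entry of v2: 22/110 = 0.2000

0.2000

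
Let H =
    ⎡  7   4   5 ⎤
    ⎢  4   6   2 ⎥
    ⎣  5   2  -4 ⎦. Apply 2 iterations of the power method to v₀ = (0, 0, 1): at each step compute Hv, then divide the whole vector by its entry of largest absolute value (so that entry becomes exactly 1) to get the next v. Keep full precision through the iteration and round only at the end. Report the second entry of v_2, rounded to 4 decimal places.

0.5333

Hv0 = (5.00000, 2.00000, -4.00000); divide by 5.00000 → v1 = (1.00000, 0.40000, -0.80000)
Hv1 = (4.60000, 4.80000, 9.00000); divide by 9.00000 → v2 = (0.51111, 0.53333, 1.00000)
Requested entry of v2: 24/45 = 0.5333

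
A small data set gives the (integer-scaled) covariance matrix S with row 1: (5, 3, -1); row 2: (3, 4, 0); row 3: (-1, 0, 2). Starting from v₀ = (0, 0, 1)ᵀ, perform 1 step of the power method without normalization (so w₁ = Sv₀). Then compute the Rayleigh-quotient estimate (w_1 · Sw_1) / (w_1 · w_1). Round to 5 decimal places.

λ ≈ 3.40000

w1 = Sv₀ = (-1, 0, 2)
Sw1 = (-7, -3, 5)
w1·Sw1 = (-1)·(-7) + 0·(-3) + 2·5 = 17; w1·w1 = (-1)·(-1) + 0·0 + 2·2 = 5
λ ≈ 17/5 = 3.40000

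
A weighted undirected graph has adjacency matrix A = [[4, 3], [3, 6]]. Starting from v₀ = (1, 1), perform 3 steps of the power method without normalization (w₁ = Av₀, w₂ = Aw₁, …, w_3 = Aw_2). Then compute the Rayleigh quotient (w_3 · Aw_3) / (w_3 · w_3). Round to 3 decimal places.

w1 = Av₀ = (4·1 + 3·1; 3·1 + 6·1) = (7, 9)
w2 = Aw1 = (4·7 + 3·9; 3·7 + 6·9) = (55, 75)
w3 = Aw2 = (445, 615)
Aw3 = (3625, 5025)
w3·Aw3 = 445·3625 + 615·5025 = 4703500; w3·w3 = 445·445 + 615·615 = 576250
λ ≈ 4703500/576250 = 8.162

8.162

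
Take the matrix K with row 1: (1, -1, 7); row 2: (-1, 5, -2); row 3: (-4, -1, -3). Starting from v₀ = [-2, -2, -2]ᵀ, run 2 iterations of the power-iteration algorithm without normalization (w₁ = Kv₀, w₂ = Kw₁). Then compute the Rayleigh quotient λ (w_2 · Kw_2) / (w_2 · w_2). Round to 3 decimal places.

w1 = Kv₀ = (1·(-2) + (-1)·(-2) + 7·(-2); (-1)·(-2) + 5·(-2) + (-2)·(-2); (-4)·(-2) + (-1)·(-2) + (-3)·(-2)) = (-14, -4, 16)
w2 = Kw1 = (1·(-14) + (-1)·(-4) + 7·16; (-1)·(-14) + 5·(-4) + (-2)·16; (-4)·(-14) + (-1)·(-4) + (-3)·16) = (102, -38, 12)
Kw2 = (224, -316, -406)
w2·Kw2 = 102·224 + (-38)·(-316) + 12·(-406) = 29984; w2·w2 = 102·102 + (-38)·(-38) + 12·12 = 11992
λ ≈ 29984/11992 = 2.500

λ ≈ 2.500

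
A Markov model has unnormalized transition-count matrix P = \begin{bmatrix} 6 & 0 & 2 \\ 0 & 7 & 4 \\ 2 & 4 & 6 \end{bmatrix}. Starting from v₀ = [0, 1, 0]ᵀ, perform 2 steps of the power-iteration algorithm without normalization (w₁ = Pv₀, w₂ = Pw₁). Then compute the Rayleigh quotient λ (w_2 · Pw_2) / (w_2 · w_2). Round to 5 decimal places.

w1 = Pv₀ = (6·0 + 0·1 + 2·0; 0·0 + 7·1 + 4·0; 2·0 + 4·1 + 6·0) = (0, 7, 4)
w2 = Pw1 = (6·0 + 0·7 + 2·4; 0·0 + 7·7 + 4·4; 2·0 + 4·7 + 6·4) = (8, 65, 52)
Pw2 = (152, 663, 588)
w2·Pw2 = 8·152 + 65·663 + 52·588 = 74887; w2·w2 = 8·8 + 65·65 + 52·52 = 6993
λ ≈ 74887/6993 = 10.70885

λ ≈ 10.70885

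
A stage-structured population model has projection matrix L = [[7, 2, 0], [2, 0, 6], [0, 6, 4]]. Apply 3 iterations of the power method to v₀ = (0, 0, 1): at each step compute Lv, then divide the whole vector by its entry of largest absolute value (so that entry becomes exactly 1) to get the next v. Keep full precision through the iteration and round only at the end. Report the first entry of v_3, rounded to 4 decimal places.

Lv0 = (0.00000, 6.00000, 4.00000); divide by 6.00000 → v1 = (0.00000, 1.00000, 0.66667)
Lv1 = (2.00000, 4.00000, 8.66667); divide by 8.66667 → v2 = (0.23077, 0.46154, 1.00000)
Lv2 = (2.53846, 6.46154, 6.76923); divide by 6.76923 → v3 = (0.37500, 0.95455, 1.00000)
Requested entry of v3: 132/352 = 0.3750

0.3750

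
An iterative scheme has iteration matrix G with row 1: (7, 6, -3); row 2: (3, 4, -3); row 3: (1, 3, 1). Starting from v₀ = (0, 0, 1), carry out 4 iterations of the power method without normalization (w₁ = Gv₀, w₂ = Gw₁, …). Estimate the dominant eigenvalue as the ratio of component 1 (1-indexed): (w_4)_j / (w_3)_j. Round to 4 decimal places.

8.8741

w1 = Gv₀ = (-3, -3, 1)
w2 = Gw1 = (-42, -24, -11)
w3 = Gw2 = (-405, -189, -125)
w4 = Gw3 = (-3594, -1596, -1097)
Ratio at component: -3594 / -405 = 8.8741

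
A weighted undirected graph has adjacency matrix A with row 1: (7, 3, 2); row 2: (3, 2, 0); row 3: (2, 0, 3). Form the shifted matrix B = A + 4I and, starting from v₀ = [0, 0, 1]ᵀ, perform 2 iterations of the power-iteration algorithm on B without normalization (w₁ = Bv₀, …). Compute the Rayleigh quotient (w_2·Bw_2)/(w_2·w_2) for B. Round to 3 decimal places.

μ ≈ 10.399

B = A + 4I has rows (11, 3, 2); (3, 6, 0); (2, 0, 7)
w1 = Bv₀ = (11·0 + 3·0 + 2·1; 3·0 + 6·0 + 0·1; 2·0 + 0·0 + 7·1) = (2, 0, 7)
w2 = Bw1 = (11·2 + 3·0 + 2·7; 3·2 + 6·0 + 0·7; 2·2 + 0·0 + 7·7) = (36, 6, 53)
Bw2 = (520, 144, 443)
w2·Bw2 = 43063; w2·w2 = 4141; μ ≈ 43063/4141 = 10.399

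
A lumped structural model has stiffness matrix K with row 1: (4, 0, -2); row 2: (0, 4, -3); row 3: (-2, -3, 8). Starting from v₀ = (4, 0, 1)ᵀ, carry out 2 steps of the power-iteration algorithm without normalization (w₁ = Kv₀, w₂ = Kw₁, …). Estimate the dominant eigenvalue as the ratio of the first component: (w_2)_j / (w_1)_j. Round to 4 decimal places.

4.0000

w1 = Kv₀ = (4·4 + 0·0 + (-2)·1; 0·4 + 4·0 + (-3)·1; (-2)·4 + (-3)·0 + 8·1) = (14, -3, 0)
w2 = Kw1 = (4·14 + 0·(-3) + (-2)·0; 0·14 + 4·(-3) + (-3)·0; (-2)·14 + (-3)·(-3) + 8·0) = (56, -12, -19)
Ratio at component: 56 / 14 = 4.0000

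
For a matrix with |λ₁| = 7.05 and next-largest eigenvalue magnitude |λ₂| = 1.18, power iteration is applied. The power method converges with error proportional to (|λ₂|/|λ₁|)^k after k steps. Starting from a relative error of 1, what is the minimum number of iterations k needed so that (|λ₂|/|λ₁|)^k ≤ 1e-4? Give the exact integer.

|λ₂/λ₁| = 1.18/7.05 = 0.16738
Need k ≥ ln(1e-4) / ln(0.16738) = -9.2103 / -1.7875 ≈ 5.153
Smallest integer k satisfying the bound: 6

6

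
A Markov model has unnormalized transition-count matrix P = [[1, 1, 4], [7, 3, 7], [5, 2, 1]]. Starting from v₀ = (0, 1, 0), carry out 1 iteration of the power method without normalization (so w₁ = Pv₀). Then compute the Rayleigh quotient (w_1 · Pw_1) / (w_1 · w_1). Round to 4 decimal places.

λ ≈ 9.1429

w1 = Pv₀ = (1, 3, 2)
Pw1 = (12, 30, 13)
w1·Pw1 = 1·12 + 3·30 + 2·13 = 128; w1·w1 = 1·1 + 3·3 + 2·2 = 14
λ ≈ 128/14 = 9.1429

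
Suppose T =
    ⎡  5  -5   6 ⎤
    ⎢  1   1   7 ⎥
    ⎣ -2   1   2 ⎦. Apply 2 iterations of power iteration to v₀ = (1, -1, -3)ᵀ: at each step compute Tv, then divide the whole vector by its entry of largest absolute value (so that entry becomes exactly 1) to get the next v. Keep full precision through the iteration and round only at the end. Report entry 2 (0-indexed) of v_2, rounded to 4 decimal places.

Tv0 = (-8.00000, -21.00000, -9.00000); divide by -21.00000 → v1 = (0.38095, 1.00000, 0.42857)
Tv1 = (-0.52381, 4.38095, 1.09524); divide by 4.38095 → v2 = (-0.11957, 1.00000, 0.25000)
Requested entry of v2: -23/-92 = 0.2500

0.2500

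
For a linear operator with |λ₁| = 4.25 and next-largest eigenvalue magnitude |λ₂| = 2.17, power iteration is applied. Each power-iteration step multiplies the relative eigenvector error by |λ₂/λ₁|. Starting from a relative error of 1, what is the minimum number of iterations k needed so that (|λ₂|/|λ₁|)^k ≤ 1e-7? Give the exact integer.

|λ₂/λ₁| = 2.17/4.25 = 0.51059
Need k ≥ ln(1e-7) / ln(0.51059) = -16.1181 / -0.6722 ≈ 23.978
Smallest integer k satisfying the bound: 24

24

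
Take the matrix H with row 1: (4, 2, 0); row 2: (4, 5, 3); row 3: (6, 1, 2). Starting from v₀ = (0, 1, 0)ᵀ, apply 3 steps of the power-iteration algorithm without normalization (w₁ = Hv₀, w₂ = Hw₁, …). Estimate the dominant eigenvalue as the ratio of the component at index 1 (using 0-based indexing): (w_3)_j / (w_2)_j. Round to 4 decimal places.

w1 = Hv₀ = (4·0 + 2·1 + 0·0; 4·0 + 5·1 + 3·0; 6·0 + 1·1 + 2·0) = (2, 5, 1)
w2 = Hw1 = (4·2 + 2·5 + 0·1; 4·2 + 5·5 + 3·1; 6·2 + 1·5 + 2·1) = (18, 36, 19)
w3 = Hw2 = (144, 309, 182)
Ratio at component: 309 / 36 = 8.5833

λ ≈ 8.5833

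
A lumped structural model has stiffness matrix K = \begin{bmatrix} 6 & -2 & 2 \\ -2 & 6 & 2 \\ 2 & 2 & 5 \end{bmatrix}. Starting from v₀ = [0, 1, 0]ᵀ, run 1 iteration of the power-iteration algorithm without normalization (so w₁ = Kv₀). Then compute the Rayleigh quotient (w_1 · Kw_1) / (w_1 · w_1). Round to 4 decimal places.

7.7273

w1 = Kv₀ = (6·0 + (-2)·1 + 2·0; (-2)·0 + 6·1 + 2·0; 2·0 + 2·1 + 5·0) = (-2, 6, 2)
Kw1 = (-20, 44, 18)
w1·Kw1 = (-2)·(-20) + 6·44 + 2·18 = 340; w1·w1 = (-2)·(-2) + 6·6 + 2·2 = 44
λ ≈ 340/44 = 7.7273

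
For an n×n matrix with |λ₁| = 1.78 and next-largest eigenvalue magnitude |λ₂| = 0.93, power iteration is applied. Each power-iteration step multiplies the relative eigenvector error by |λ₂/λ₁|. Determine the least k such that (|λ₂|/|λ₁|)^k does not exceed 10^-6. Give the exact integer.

22

|λ₂/λ₁| = 0.93/1.78 = 0.52247
Need k ≥ ln(10^-6) / ln(0.52247) = -13.8155 / -0.6492 ≈ 21.281
Smallest integer k satisfying the bound: 22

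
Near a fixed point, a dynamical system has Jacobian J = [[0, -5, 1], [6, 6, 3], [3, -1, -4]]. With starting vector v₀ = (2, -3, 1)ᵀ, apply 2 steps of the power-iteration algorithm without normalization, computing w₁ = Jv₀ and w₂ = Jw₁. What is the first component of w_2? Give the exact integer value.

w1 = Jv₀ = (0·2 + (-5)·(-3) + 1·1; 6·2 + 6·(-3) + 3·1; 3·2 + (-1)·(-3) + (-4)·1) = (16, -3, 5)
w2 = Jw1 = (0·16 + (-5)·(-3) + 1·5; 6·16 + 6·(-3) + 3·5; 3·16 + (-1)·(-3) + (-4)·5) = (20, 93, 31)
The requested component of w2 is 20.

20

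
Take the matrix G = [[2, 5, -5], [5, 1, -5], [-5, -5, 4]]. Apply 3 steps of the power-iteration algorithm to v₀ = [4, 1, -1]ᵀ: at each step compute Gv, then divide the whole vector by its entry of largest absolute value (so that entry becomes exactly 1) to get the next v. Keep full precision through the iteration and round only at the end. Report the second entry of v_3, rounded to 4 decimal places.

Gv0 = (18.00000, 26.00000, -29.00000); divide by -29.00000 → v1 = (-0.62069, -0.89655, 1.00000)
Gv1 = (-10.72414, -9.00000, 11.58621); divide by 11.58621 → v2 = (-0.92560, -0.77679, 1.00000)
Gv2 = (-10.73512, -10.40476, 12.51190); divide by 12.51190 → v3 = (-0.85799, -0.83159, 1.00000)
Requested entry of v3: 3496/-4204 = -0.8316

-0.8316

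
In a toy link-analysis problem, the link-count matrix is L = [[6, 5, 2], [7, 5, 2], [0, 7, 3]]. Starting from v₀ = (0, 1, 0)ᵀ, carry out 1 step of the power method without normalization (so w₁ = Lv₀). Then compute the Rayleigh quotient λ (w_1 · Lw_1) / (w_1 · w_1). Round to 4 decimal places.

11.1818

w1 = Lv₀ = (6·0 + 5·1 + 2·0; 7·0 + 5·1 + 2·0; 0·0 + 7·1 + 3·0) = (5, 5, 7)
Lw1 = (69, 74, 56)
w1·Lw1 = 5·69 + 5·74 + 7·56 = 1107; w1·w1 = 5·5 + 5·5 + 7·7 = 99
λ ≈ 1107/99 = 11.1818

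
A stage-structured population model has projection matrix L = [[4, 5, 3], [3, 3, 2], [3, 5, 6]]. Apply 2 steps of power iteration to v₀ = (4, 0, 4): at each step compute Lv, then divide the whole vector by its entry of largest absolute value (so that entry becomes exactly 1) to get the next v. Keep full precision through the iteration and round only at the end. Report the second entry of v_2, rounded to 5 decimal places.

0.54000

Lv0 = (28.000000, 20.000000, 36.000000); divide by 36.000000 → v1 = (0.777778, 0.555556, 1.000000)
Lv1 = (8.888889, 6.000000, 11.111111); divide by 11.111111 → v2 = (0.800000, 0.540000, 1.000000)
Requested entry of v2: 216/400 = 0.54000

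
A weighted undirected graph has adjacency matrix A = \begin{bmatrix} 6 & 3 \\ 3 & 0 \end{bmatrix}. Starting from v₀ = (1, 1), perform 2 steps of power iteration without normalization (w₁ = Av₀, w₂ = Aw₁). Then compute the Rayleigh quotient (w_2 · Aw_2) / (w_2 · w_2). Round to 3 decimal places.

λ ≈ 7.241

w1 = Av₀ = (6·1 + 3·1; 3·1 + 0·1) = (9, 3)
w2 = Aw1 = (6·9 + 3·3; 3·9 + 0·3) = (63, 27)
Aw2 = (459, 189)
w2·Aw2 = 63·459 + 27·189 = 34020; w2·w2 = 63·63 + 27·27 = 4698
λ ≈ 34020/4698 = 7.241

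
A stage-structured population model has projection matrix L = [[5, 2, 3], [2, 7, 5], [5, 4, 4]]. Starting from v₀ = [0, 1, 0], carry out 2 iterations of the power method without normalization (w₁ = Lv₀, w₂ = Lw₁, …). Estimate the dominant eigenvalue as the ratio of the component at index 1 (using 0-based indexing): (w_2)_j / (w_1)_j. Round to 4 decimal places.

w1 = Lv₀ = (2, 7, 4)
w2 = Lw1 = (36, 73, 54)
Ratio at component: 73 / 7 = 10.4286

10.4286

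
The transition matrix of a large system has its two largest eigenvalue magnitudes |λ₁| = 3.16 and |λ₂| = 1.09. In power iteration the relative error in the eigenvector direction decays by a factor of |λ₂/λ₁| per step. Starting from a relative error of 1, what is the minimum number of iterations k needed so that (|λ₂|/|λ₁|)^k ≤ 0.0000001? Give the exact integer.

16

|λ₂/λ₁| = 1.09/3.16 = 0.34494
Need k ≥ ln(0.0000001) / ln(0.34494) = -16.1181 / -1.0644 ≈ 15.143
Smallest integer k satisfying the bound: 16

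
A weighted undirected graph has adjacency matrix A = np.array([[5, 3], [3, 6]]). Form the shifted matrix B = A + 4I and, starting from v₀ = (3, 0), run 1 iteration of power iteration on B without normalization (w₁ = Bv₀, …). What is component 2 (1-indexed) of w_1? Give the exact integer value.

9

B = A + 4I has rows (9, 3); (3, 10)
w1 = Bv₀ = (9·3 + 3·0; 3·3 + 10·0) = (27, 9)
Requested component of w1: 9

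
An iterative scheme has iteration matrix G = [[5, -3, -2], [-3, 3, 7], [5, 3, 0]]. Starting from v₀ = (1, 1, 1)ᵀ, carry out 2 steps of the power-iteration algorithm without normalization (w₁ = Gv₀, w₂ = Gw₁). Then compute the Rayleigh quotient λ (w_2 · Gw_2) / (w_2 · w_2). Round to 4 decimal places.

λ ≈ 7.1799

w1 = Gv₀ = (5·1 + (-3)·1 + (-2)·1; (-3)·1 + 3·1 + 7·1; 5·1 + 3·1 + 0·1) = (0, 7, 8)
w2 = Gw1 = (5·0 + (-3)·7 + (-2)·8; (-3)·0 + 3·7 + 7·8; 5·0 + 3·7 + 0·8) = (-37, 77, 21)
Gw2 = (-458, 489, 46)
w2·Gw2 = (-37)·(-458) + 77·489 + 21·46 = 55565; w2·w2 = (-37)·(-37) + 77·77 + 21·21 = 7739
λ ≈ 55565/7739 = 7.1799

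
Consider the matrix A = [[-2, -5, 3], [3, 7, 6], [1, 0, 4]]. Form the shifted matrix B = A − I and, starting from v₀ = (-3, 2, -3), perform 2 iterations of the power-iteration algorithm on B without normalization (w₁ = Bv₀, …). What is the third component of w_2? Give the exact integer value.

-46

B = A − I has rows (-3, -5, 3); (3, 6, 6); (1, 0, 3)
w1 = Bv₀ = ((-3)·(-3) + (-5)·2 + 3·(-3); 3·(-3) + 6·2 + 6·(-3); 1·(-3) + 0·2 + 3·(-3)) = (-10, -15, -12)
w2 = Bw1 = ((-3)·(-10) + (-5)·(-15) + 3·(-12); 3·(-10) + 6·(-15) + 6·(-12); 1·(-10) + 0·(-15) + 3·(-12)) = (69, -192, -46)
Requested component of w2: -46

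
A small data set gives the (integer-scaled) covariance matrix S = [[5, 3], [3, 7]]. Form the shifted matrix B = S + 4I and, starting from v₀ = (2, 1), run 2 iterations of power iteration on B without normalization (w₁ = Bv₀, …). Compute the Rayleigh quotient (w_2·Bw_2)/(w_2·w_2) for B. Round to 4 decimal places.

B = S + 4I has rows (9, 3); (3, 11)
w1 = Bv₀ = (21, 17)
w2 = Bw1 = (240, 250)
Bw2 = (2910, 3470)
w2·Bw2 = 1565900; w2·w2 = 120100; μ ≈ 1565900/120100 = 13.0383

μ ≈ 13.0383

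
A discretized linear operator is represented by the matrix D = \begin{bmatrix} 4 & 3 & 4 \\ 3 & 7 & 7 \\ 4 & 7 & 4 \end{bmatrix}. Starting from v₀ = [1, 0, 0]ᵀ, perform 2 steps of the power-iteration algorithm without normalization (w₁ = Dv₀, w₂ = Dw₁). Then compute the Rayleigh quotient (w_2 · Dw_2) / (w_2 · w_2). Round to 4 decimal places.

λ ≈ 14.8166

w1 = Dv₀ = (4·1 + 3·0 + 4·0; 3·1 + 7·0 + 7·0; 4·1 + 7·0 + 4·0) = (4, 3, 4)
w2 = Dw1 = (4·4 + 3·3 + 4·4; 3·4 + 7·3 + 7·4; 4·4 + 7·3 + 4·4) = (41, 61, 53)
Dw2 = (559, 921, 803)
w2·Dw2 = 41·559 + 61·921 + 53·803 = 121659; w2·w2 = 41·41 + 61·61 + 53·53 = 8211
λ ≈ 121659/8211 = 14.8166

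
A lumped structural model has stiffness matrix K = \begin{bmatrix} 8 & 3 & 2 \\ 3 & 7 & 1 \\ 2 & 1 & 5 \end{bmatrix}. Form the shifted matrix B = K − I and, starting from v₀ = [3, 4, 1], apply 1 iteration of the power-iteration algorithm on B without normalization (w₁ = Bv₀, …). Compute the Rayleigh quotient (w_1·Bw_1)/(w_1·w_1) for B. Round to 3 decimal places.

B = K − I has rows (7, 3, 2); (3, 6, 1); (2, 1, 4)
w1 = Bv₀ = (35, 34, 14)
Bw1 = (375, 323, 160)
w1·Bw1 = 26347; w1·w1 = 2577; μ ≈ 26347/2577 = 10.224

10.224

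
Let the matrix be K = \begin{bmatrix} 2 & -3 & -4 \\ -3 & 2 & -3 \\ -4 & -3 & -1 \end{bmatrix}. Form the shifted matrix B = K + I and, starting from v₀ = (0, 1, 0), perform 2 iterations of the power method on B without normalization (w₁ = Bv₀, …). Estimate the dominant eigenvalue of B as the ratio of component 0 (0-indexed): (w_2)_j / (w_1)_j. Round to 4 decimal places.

B = K + I has rows (3, -3, -4); (-3, 3, -3); (-4, -3, 0)
w1 = Bv₀ = (3·0 + (-3)·1 + (-4)·0; (-3)·0 + 3·1 + (-3)·0; (-4)·0 + (-3)·1 + 0·0) = (-3, 3, -3)
w2 = Bw1 = (3·(-3) + (-3)·3 + (-4)·(-3); (-3)·(-3) + 3·3 + (-3)·(-3); (-4)·(-3) + (-3)·3 + 0·(-3)) = (-6, 27, 3)
Ratio: -6/-3 = 2.0000

2.0000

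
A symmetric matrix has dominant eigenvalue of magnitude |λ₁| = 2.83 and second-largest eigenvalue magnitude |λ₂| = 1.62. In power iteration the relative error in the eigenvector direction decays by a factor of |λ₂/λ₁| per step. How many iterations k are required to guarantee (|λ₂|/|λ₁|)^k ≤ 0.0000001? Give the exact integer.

|λ₂/λ₁| = 1.62/2.83 = 0.57244
Need k ≥ ln(0.0000001) / ln(0.57244) = -16.1181 / -0.5579 ≈ 28.893
Smallest integer k satisfying the bound: 29

29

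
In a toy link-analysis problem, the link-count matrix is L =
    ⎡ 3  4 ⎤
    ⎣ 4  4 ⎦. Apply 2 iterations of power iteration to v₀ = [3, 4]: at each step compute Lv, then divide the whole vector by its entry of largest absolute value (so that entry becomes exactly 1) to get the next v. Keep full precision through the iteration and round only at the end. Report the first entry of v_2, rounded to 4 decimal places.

Lv0 = (25.00000, 28.00000); divide by 28.00000 → v1 = (0.89286, 1.00000)
Lv1 = (6.67857, 7.57143); divide by 7.57143 → v2 = (0.88208, 1.00000)
Requested entry of v2: 187/212 = 0.8821

0.8821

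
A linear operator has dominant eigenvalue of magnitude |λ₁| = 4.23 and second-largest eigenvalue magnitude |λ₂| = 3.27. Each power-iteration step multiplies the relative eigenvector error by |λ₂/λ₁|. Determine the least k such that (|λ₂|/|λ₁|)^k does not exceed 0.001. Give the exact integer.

|λ₂/λ₁| = 3.27/4.23 = 0.77305
Need k ≥ ln(0.001) / ln(0.77305) = -6.9078 / -0.2574 ≈ 26.835
Smallest integer k satisfying the bound: 27

27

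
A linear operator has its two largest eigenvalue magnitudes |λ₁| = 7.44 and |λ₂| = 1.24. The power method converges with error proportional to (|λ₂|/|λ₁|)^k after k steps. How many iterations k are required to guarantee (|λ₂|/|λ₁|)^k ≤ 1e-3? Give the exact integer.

|λ₂/λ₁| = 1.24/7.44 = 0.16667
Need k ≥ ln(1e-3) / ln(0.16667) = -6.9078 / -1.7918 ≈ 3.855
Smallest integer k satisfying the bound: 4

4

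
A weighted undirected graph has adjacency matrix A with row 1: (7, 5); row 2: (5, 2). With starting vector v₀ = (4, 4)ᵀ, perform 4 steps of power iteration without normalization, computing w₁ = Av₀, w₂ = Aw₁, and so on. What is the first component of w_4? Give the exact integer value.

w1 = Av₀ = (7·4 + 5·4; 5·4 + 2·4) = (48, 28)
w2 = Aw1 = (7·48 + 5·28; 5·48 + 2·28) = (476, 296)
w3 = Aw2 = (4812, 2972)
w4 = Aw3 = (48544, 30004)
The requested component of w4 is 48544.

48544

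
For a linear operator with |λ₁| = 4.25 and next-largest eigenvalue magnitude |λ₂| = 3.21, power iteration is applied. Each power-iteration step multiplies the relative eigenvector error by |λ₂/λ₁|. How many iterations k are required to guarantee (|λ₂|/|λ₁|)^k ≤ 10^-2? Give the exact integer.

|λ₂/λ₁| = 3.21/4.25 = 0.75529
Need k ≥ ln(10^-2) / ln(0.75529) = -4.6052 / -0.2806 ≈ 16.409
Smallest integer k satisfying the bound: 17

17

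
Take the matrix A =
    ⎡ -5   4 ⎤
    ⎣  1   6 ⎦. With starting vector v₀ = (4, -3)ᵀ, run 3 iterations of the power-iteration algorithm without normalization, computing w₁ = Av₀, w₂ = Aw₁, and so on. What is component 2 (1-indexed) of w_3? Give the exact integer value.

w1 = Av₀ = (-32, -14)
w2 = Aw1 = (104, -116)
w3 = Aw2 = (-984, -592)
The requested component of w3 is -592.

-592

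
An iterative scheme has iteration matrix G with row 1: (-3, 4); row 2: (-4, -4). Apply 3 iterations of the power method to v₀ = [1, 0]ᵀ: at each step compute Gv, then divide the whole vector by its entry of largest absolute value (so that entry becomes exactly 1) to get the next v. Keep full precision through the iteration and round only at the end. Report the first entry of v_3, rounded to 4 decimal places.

Gv0 = (-3.00000, -4.00000); divide by -4.00000 → v1 = (0.75000, 1.00000)
Gv1 = (1.75000, -7.00000); divide by -7.00000 → v2 = (-0.25000, 1.00000)
Gv2 = (4.75000, -3.00000); divide by 4.75000 → v3 = (1.00000, -0.63158)
Requested entry of v3: 133/133 = 1.0000

1.0000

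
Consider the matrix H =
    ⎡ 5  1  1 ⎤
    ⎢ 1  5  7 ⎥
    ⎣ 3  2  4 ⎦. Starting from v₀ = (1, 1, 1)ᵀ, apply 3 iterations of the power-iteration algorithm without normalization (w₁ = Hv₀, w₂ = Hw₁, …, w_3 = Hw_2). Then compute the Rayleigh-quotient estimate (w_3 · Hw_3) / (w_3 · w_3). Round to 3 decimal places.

λ ≈ 9.433

w1 = Hv₀ = (5·1 + 1·1 + 1·1; 1·1 + 5·1 + 7·1; 3·1 + 2·1 + 4·1) = (7, 13, 9)
w2 = Hw1 = (5·7 + 1·13 + 1·9; 1·7 + 5·13 + 7·9; 3·7 + 2·13 + 4·9) = (57, 135, 83)
w3 = Hw2 = (503, 1313, 773)
Hw3 = (4601, 12479, 7227)
w3·Hw3 = 503·4601 + 1313·12479 + 773·7227 = 24285701; w3·w3 = 503·503 + 1313·1313 + 773·773 = 2574507
λ ≈ 24285701/2574507 = 9.433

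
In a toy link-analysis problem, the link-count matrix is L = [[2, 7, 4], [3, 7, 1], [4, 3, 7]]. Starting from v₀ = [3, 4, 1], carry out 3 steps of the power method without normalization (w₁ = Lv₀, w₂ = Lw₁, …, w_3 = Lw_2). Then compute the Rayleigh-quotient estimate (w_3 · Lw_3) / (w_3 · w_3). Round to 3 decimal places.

w1 = Lv₀ = (38, 38, 31)
w2 = Lw1 = (466, 411, 483)
w3 = Lw2 = (5741, 4758, 6478)
Lw3 = (70700, 57007, 82584)
w3·Lw3 = 5741·70700 + 4758·57007 + 6478·82584 = 1212107158; w3·w3 = 5741·5741 + 4758·4758 + 6478·6478 = 97562129
λ ≈ 1212107158/97562129 = 12.424

λ ≈ 12.424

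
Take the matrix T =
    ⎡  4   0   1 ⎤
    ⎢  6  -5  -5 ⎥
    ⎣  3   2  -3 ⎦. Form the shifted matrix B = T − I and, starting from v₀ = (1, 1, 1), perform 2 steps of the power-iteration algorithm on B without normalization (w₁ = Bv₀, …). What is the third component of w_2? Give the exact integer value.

-2

B = T − I has rows (3, 0, 1); (6, -6, -5); (3, 2, -4)
w1 = Bv₀ = (4, -5, 1)
w2 = Bw1 = (13, 49, -2)
Requested component of w2: -2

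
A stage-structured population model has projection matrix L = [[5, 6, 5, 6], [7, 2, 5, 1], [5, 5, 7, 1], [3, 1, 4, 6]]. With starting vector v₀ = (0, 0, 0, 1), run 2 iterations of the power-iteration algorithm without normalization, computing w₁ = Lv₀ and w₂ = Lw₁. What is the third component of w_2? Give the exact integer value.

48

w1 = Lv₀ = (5·0 + 6·0 + 5·0 + 6·1; 7·0 + 2·0 + 5·0 + 1·1; 5·0 + 5·0 + 7·0 + 1·1; 3·0 + 1·0 + 4·0 + 6·1) = (6, 1, 1, 6)
w2 = Lw1 = (5·6 + 6·1 + 5·1 + 6·6; 7·6 + 2·1 + 5·1 + 1·6; 5·6 + 5·1 + 7·1 + 1·6; 3·6 + 1·1 + 4·1 + 6·6) = (77, 55, 48, 59)
The requested component of w2 is 48.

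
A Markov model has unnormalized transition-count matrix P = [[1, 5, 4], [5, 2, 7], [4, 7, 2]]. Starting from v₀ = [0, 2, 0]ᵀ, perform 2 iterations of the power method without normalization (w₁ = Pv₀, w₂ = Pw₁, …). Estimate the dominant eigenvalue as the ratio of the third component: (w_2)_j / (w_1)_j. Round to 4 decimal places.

w1 = Pv₀ = (10, 4, 14)
w2 = Pw1 = (86, 156, 96)
Ratio at component: 96 / 14 = 6.8571

λ ≈ 6.8571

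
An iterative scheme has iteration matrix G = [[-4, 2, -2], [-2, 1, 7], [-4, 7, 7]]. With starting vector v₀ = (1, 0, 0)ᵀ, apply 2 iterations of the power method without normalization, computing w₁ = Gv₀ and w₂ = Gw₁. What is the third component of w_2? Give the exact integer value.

-26

w1 = Gv₀ = ((-4)·1 + 2·0 + (-2)·0; (-2)·1 + 1·0 + 7·0; (-4)·1 + 7·0 + 7·0) = (-4, -2, -4)
w2 = Gw1 = ((-4)·(-4) + 2·(-2) + (-2)·(-4); (-2)·(-4) + 1·(-2) + 7·(-4); (-4)·(-4) + 7·(-2) + 7·(-4)) = (20, -22, -26)
The requested component of w2 is -26.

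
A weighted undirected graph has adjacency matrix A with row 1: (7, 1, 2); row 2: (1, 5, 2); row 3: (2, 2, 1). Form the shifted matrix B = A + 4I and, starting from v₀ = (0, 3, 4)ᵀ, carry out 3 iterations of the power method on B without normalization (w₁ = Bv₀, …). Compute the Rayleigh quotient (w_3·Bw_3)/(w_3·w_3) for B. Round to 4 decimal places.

B = A + 4I has rows (11, 1, 2); (1, 9, 2); (2, 2, 5)
w1 = Bv₀ = (11·0 + 1·3 + 2·4; 1·0 + 9·3 + 2·4; 2·0 + 2·3 + 5·4) = (11, 35, 26)
w2 = Bw1 = (11·11 + 1·35 + 2·26; 1·11 + 9·35 + 2·26; 2·11 + 2·35 + 5·26) = (208, 378, 222)
w3 = Bw2 = (3110, 4054, 2282)
Bw3 = (42828, 44160, 25738)
w3·Bw3 = 370953836; w3·w3 = 31314540; μ ≈ 370953836/31314540 = 11.8461

11.8461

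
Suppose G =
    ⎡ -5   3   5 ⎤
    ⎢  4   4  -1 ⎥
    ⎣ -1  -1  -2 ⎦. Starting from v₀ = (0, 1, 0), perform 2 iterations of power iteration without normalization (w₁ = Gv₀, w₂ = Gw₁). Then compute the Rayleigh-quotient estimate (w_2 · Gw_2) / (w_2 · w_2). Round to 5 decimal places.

w1 = Gv₀ = ((-5)·0 + 3·1 + 5·0; 4·0 + 4·1 + (-1)·0; (-1)·0 + (-1)·1 + (-2)·0) = (3, 4, -1)
w2 = Gw1 = ((-5)·3 + 3·4 + 5·(-1); 4·3 + 4·4 + (-1)·(-1); (-1)·3 + (-1)·4 + (-2)·(-1)) = (-8, 29, -5)
Gw2 = (102, 89, -11)
w2·Gw2 = (-8)·102 + 29·89 + (-5)·(-11) = 1820; w2·w2 = (-8)·(-8) + 29·29 + (-5)·(-5) = 930
λ ≈ 1820/930 = 1.95699

λ ≈ 1.95699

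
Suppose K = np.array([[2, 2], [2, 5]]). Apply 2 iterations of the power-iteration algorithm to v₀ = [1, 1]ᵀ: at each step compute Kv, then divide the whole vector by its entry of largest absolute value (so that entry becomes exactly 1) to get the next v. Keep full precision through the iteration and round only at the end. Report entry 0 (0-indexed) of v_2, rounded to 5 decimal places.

0.51163

Kv0 = (4.000000, 7.000000); divide by 7.000000 → v1 = (0.571429, 1.000000)
Kv1 = (3.142857, 6.142857); divide by 6.142857 → v2 = (0.511628, 1.000000)
Requested entry of v2: 22/43 = 0.51163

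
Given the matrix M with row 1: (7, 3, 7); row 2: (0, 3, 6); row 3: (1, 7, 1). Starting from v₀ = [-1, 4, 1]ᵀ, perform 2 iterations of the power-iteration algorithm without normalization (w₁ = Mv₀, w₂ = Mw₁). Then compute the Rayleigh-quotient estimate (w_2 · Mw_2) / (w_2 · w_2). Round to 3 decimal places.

w1 = Mv₀ = (12, 18, 28)
w2 = Mw1 = (334, 222, 166)
Mw2 = (4166, 1662, 2054)
w2·Mw2 = 334·4166 + 222·1662 + 166·2054 = 2101372; w2·w2 = 334·334 + 222·222 + 166·166 = 188396
λ ≈ 2101372/188396 = 11.154

λ ≈ 11.154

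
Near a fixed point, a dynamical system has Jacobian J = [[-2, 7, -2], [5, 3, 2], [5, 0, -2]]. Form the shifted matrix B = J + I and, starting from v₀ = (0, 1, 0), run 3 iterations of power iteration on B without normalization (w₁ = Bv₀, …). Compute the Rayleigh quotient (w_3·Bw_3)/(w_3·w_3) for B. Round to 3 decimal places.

B = J + I has rows (-1, 7, -2); (5, 4, 2); (5, 0, -1)
w1 = Bv₀ = ((-1)·0 + 7·1 + (-2)·0; 5·0 + 4·1 + 2·0; 5·0 + 0·1 + (-1)·0) = (7, 4, 0)
w2 = Bw1 = ((-1)·7 + 7·4 + (-2)·0; 5·7 + 4·4 + 2·0; 5·7 + 0·4 + (-1)·0) = (21, 51, 35)
w3 = Bw2 = (266, 379, 70)
Bw3 = (2247, 2986, 1260)
w3·Bw3 = 1817596; w3·w3 = 219297; μ ≈ 1817596/219297 = 8.288

8.288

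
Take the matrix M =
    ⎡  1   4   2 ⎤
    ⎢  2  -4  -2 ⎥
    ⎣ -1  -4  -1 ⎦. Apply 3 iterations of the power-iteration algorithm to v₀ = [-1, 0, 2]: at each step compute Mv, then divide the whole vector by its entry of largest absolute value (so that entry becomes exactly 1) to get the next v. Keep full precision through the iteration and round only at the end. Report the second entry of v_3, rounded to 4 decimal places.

Mv0 = (3.00000, -6.00000, -1.00000); divide by -6.00000 → v1 = (-0.50000, 1.00000, 0.16667)
Mv1 = (3.83333, -5.33333, -3.66667); divide by -5.33333 → v2 = (-0.71875, 1.00000, 0.68750)
Mv2 = (4.65625, -6.81250, -3.96875); divide by -6.81250 → v3 = (-0.68349, 1.00000, 0.58257)
Requested entry of v3: -218/-218 = 1.0000

1.0000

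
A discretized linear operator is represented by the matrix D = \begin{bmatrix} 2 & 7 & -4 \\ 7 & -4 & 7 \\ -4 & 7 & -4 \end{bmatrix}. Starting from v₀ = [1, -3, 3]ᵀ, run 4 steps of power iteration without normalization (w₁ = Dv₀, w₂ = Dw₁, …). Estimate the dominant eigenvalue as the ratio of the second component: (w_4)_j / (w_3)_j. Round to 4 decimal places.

λ ≈ -14.9659

w1 = Dv₀ = (-31, 40, -37)
w2 = Dw1 = (366, -636, 552)
w3 = Dw2 = (-5928, 8970, -8124)
w4 = Dw3 = (83430, -134244, 118998)
Ratio at component: -134244 / 8970 = -14.9659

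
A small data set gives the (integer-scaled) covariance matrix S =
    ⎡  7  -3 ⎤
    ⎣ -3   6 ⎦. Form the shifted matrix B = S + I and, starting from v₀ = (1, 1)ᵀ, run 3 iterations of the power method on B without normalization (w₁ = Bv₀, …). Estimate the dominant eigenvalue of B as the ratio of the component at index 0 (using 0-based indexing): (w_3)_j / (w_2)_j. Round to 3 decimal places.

μ ≈ 6.607

B = S + I has rows (8, -3); (-3, 7)
w1 = Bv₀ = (8·1 + (-3)·1; (-3)·1 + 7·1) = (5, 4)
w2 = Bw1 = (8·5 + (-3)·4; (-3)·5 + 7·4) = (28, 13)
w3 = Bw2 = (185, 7)
Ratio: 185/28 = 6.607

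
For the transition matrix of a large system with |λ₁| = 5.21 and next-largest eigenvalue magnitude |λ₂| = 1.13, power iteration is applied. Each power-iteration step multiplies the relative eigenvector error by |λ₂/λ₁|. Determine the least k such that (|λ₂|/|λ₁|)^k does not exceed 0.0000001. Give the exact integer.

|λ₂/λ₁| = 1.13/5.21 = 0.21689
Need k ≥ ln(0.0000001) / ln(0.21689) = -16.1181 / -1.5284 ≈ 10.546
Smallest integer k satisfying the bound: 11

11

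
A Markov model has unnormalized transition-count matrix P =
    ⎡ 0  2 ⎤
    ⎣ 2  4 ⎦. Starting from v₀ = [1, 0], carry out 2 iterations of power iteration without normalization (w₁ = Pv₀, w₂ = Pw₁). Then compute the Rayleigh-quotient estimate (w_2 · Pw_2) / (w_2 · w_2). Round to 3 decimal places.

4.800

w1 = Pv₀ = (0, 2)
w2 = Pw1 = (4, 8)
Pw2 = (16, 40)
w2·Pw2 = 4·16 + 8·40 = 384; w2·w2 = 4·4 + 8·8 = 80
λ ≈ 384/80 = 4.800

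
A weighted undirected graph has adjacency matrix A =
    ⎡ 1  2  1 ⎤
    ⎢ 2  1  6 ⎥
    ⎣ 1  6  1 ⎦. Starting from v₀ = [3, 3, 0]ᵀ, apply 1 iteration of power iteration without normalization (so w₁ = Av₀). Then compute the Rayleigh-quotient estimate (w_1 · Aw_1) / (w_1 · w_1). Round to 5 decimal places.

w1 = Av₀ = (9, 9, 21)
Aw1 = (48, 153, 84)
w1·Aw1 = 9·48 + 9·153 + 21·84 = 3573; w1·w1 = 9·9 + 9·9 + 21·21 = 603
λ ≈ 3573/603 = 5.92537

5.92537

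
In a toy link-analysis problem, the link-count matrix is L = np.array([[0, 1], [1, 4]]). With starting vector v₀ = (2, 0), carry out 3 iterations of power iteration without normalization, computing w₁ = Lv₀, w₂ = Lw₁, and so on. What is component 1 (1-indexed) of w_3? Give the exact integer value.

8

w1 = Lv₀ = (0, 2)
w2 = Lw1 = (2, 8)
w3 = Lw2 = (8, 34)
The requested component of w3 is 8.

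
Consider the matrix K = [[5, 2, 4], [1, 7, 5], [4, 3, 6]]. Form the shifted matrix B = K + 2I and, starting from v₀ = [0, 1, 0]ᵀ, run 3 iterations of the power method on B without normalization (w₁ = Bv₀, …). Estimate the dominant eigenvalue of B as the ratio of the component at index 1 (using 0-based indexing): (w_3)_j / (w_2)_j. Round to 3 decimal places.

μ ≈ 12.459

B = K + 2I has rows (7, 2, 4); (1, 9, 5); (4, 3, 8)
w1 = Bv₀ = (7·0 + 2·1 + 4·0; 1·0 + 9·1 + 5·0; 4·0 + 3·1 + 8·0) = (2, 9, 3)
w2 = Bw1 = (7·2 + 2·9 + 4·3; 1·2 + 9·9 + 5·3; 4·2 + 3·9 + 8·3) = (44, 98, 59)
w3 = Bw2 = (740, 1221, 942)
Ratio: 1221/98 = 12.459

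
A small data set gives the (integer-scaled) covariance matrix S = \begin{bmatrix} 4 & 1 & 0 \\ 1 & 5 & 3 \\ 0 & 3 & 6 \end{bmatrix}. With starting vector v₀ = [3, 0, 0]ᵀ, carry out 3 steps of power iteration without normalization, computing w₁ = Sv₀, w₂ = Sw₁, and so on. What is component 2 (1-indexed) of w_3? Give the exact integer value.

213

w1 = Sv₀ = (4·3 + 1·0 + 0·0; 1·3 + 5·0 + 3·0; 0·3 + 3·0 + 6·0) = (12, 3, 0)
w2 = Sw1 = (4·12 + 1·3 + 0·0; 1·12 + 5·3 + 3·0; 0·12 + 3·3 + 6·0) = (51, 27, 9)
w3 = Sw2 = (231, 213, 135)
The requested component of w3 is 213.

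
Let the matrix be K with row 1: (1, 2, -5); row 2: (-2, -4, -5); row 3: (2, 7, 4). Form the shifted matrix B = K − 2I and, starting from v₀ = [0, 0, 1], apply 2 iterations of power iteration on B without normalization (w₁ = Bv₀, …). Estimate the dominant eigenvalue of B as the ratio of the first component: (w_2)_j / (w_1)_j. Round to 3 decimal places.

B = K − 2I has rows (-1, 2, -5); (-2, -6, -5); (2, 7, 2)
w1 = Bv₀ = ((-1)·0 + 2·0 + (-5)·1; (-2)·0 + (-6)·0 + (-5)·1; 2·0 + 7·0 + 2·1) = (-5, -5, 2)
w2 = Bw1 = ((-1)·(-5) + 2·(-5) + (-5)·2; (-2)·(-5) + (-6)·(-5) + (-5)·2; 2·(-5) + 7·(-5) + 2·2) = (-15, 30, -41)
Ratio: -15/-5 = 3.000

3.000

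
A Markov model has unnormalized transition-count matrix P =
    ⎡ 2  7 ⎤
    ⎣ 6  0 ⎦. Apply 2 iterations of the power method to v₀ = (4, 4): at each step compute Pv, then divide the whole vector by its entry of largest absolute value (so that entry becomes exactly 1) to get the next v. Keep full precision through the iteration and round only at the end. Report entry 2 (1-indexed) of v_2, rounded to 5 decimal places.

0.90000

Pv0 = (36.000000, 24.000000); divide by 36.000000 → v1 = (1.000000, 0.666667)
Pv1 = (6.666667, 6.000000); divide by 6.666667 → v2 = (1.000000, 0.900000)
Requested entry of v2: 216/240 = 0.90000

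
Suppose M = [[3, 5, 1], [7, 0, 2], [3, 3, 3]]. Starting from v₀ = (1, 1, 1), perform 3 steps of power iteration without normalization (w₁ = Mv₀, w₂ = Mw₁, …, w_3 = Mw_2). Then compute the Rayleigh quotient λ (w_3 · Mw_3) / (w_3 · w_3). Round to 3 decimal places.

λ ≈ 9.000

w1 = Mv₀ = (3·1 + 5·1 + 1·1; 7·1 + 0·1 + 2·1; 3·1 + 3·1 + 3·1) = (9, 9, 9)
w2 = Mw1 = (3·9 + 5·9 + 1·9; 7·9 + 0·9 + 2·9; 3·9 + 3·9 + 3·9) = (81, 81, 81)
w3 = Mw2 = (729, 729, 729)
Mw3 = (6561, 6561, 6561)
w3·Mw3 = 729·6561 + 729·6561 + 729·6561 = 14348907; w3·w3 = 729·729 + 729·729 + 729·729 = 1594323
λ ≈ 14348907/1594323 = 9.000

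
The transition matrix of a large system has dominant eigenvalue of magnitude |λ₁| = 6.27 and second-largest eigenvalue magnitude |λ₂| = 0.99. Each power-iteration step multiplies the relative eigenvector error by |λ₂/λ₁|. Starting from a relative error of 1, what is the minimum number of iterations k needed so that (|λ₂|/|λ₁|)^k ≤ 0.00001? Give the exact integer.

7

|λ₂/λ₁| = 0.99/6.27 = 0.15789
Need k ≥ ln(0.00001) / ln(0.15789) = -11.5129 / -1.8458 ≈ 6.237
Smallest integer k satisfying the bound: 7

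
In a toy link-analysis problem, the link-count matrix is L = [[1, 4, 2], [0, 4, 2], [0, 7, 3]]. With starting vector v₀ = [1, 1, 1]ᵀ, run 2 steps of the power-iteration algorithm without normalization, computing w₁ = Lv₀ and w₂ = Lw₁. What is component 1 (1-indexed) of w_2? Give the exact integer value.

51

w1 = Lv₀ = (1·1 + 4·1 + 2·1; 0·1 + 4·1 + 2·1; 0·1 + 7·1 + 3·1) = (7, 6, 10)
w2 = Lw1 = (1·7 + 4·6 + 2·10; 0·7 + 4·6 + 2·10; 0·7 + 7·6 + 3·10) = (51, 44, 72)
The requested component of w2 is 51.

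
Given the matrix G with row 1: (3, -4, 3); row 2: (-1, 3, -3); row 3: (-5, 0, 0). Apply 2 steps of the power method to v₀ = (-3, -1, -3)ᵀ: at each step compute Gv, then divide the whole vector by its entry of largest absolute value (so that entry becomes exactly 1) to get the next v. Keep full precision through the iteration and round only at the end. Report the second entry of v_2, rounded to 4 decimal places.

Gv0 = (-14.00000, 9.00000, 15.00000); divide by 15.00000 → v1 = (-0.93333, 0.60000, 1.00000)
Gv1 = (-2.20000, -0.26667, 4.66667); divide by 4.66667 → v2 = (-0.47143, -0.05714, 1.00000)
Requested entry of v2: -4/70 = -0.0571

-0.0571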